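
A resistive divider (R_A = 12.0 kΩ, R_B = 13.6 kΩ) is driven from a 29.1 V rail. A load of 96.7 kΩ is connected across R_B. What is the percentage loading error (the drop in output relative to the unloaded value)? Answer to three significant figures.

The divider's output (Thévenin) resistance is R_A‖R_B = 6.375 kΩ.
Fractional drop under load = R_th/(R_th + R_L) = 6.375 / (6.375 + 96.7) = 0.06185.
So the output falls by 6.18 %.

6.18 %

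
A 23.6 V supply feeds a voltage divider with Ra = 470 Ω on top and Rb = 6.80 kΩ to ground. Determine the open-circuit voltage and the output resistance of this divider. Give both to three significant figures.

V_th = 22.1 V, R_th = 440 Ω

V_th is the open-circuit tap voltage: 23.6 × 6800/(470 + 6800) = 22.1 V.
With the supply zeroed, Ra and Rb appear in parallel from the tap: R_th = Ra‖Rb = (470 × 6800)/7270 = 440 Ω.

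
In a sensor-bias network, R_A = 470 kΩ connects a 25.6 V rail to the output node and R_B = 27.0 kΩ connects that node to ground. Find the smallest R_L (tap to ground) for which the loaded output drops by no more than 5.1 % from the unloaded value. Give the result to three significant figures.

R_L(min) ≈ 475 kΩ

Output resistance R_th = R_A‖R_B = (470 × 27.0)/497.0 = 25.53 kΩ.
The fractional drop is R_th/(R_th + R_L); requiring this ≤ 0.0510 gives R_L ≥ R_th(1/0.0510 − 1) = 25.53 × 18.61 = 475 kΩ.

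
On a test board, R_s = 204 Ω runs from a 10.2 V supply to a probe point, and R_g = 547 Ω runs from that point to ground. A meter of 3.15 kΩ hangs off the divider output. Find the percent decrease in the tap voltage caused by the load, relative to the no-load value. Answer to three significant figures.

The divider's output (Thévenin) resistance is R_s‖R_g = 148.6 Ω.
Fractional drop under load = R_th/(R_th + R_L) = 148.6 / (148.6 + 3150) = 0.04505.
So the output falls by 4.50 %.

4.50 %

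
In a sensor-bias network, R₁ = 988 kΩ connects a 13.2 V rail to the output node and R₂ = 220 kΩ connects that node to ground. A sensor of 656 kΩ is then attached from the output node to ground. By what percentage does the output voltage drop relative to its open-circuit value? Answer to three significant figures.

Unloaded V = 13.2 × 220/1208 = 2.404 V.
Loaded: R₂‖R_L = 164.7 kΩ, giving V = 13.2 × 164.7/1153 = 1.887 V.
Drop = (2.404 − 1.887) / 2.404 = 21.5 %.

21.5 %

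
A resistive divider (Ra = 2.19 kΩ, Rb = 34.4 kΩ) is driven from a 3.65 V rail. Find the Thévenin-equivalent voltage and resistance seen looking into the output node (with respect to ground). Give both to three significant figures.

V_th = 3.43 V, R_th = 2.06 kΩ

V_th is the open-circuit tap voltage: 3.65 × 34.4/(2.19 + 34.4) = 3.43 V.
With the supply zeroed, Ra and Rb appear in parallel from the tap: R_th = Ra‖Rb = (2.19 × 34.4)/36.59 = 2.06 kΩ.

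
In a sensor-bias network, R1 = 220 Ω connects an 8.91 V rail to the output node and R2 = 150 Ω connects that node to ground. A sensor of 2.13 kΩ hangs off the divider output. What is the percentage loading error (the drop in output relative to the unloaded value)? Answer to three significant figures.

4.02 %

The divider's output (Thévenin) resistance is R1‖R2 = 89.19 Ω.
Fractional drop under load = R_th/(R_th + R_L) = 89.19 / (89.19 + 2130) = 0.04019.
So the output falls by 4.02 %.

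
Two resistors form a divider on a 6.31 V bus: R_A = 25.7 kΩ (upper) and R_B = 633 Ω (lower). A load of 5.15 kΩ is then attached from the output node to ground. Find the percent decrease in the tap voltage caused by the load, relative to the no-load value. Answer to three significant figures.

10.7 %

Unloaded V = 6.31 × 633/26330 = 0.15168 V.
Loaded: R_B‖R_L = 563.7 Ω, giving V = 6.31 × 563.7/26260 = 0.13544 V.
Drop = (0.15168 − 0.13544) / 0.15168 = 10.7 %.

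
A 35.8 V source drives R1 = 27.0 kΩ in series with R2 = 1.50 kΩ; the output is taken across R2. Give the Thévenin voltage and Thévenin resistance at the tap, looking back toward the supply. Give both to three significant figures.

V_th = 1.88 V, R_th = 1.42 kΩ

V_th is the open-circuit tap voltage: 35.8 × 1.50/(27.0 + 1.50) = 1.88 V.
With the supply zeroed, R1 and R2 appear in parallel from the tap: R_th = R1‖R2 = (27.0 × 1.50)/28.50 = 1.42 kΩ.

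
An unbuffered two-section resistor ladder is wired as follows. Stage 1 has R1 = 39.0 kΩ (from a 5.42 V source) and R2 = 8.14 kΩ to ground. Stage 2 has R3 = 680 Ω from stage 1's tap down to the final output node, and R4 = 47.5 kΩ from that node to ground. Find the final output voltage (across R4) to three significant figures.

V_out ≈ 0.810 V

Stage 2 presents R3+R4 = 48180 Ω as a load on stage 1's tap.
Stage 1's lower leg becomes R2‖(R3+R4) = 6964 Ω, so V_mid = 5.42 × 6964/45960 = 0.8211 V.
Stage 2 is itself unloaded: V_out = V_mid × R4/(R3+R4) = 0.8211 × 47500/48180 = 0.810 V.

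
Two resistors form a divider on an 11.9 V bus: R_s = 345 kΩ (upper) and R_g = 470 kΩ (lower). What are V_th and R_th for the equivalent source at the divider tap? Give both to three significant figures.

V_th = 6.86 V, R_th = 199 kΩ

V_th is the open-circuit tap voltage: 11.9 × 470/(345 + 470) = 6.86 V.
With the supply zeroed, R_s and R_g appear in parallel from the tap: R_th = R_s‖R_g = (345 × 470)/815.0 = 199 kΩ.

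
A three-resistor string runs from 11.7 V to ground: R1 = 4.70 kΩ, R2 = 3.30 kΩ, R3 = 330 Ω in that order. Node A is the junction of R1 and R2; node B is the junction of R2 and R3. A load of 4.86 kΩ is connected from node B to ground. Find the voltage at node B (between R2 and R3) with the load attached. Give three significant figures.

At node B, R3 is in parallel with the load: R3‖R_L = 309.0 Ω.
Below node A the resistance is R2 + (R3‖R_L) = 3609 Ω, so V_A = 11.7 × 3609/8309 = 5.082 V.
Then V_B = V_A × (R3‖R_L)/(R2 + R3‖R_L) = 5.082 × 309.0/3609 = 0.435 V.

V ≈ 0.435 V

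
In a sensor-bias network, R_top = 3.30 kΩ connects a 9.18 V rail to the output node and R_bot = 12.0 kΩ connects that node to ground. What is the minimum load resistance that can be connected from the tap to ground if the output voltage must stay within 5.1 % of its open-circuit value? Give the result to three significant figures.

Output resistance R_th = R_top‖R_bot = (3.30 × 12.0)/15.30 = 2.588 kΩ.
The fractional drop is R_th/(R_th + R_L); requiring this ≤ 0.0510 gives R_L ≥ R_th(1/0.0510 − 1) = 2.588 × 18.61 = 48.2 kΩ.

R_L(min) ≈ 48.2 kΩ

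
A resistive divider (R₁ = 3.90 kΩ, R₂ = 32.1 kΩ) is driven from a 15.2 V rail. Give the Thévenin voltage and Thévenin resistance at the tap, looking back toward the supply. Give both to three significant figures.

V_th is the open-circuit tap voltage: 15.2 × 32.1/(3.90 + 32.1) = 13.6 V.
With the supply zeroed, R₁ and R₂ appear in parallel from the tap: R_th = R₁‖R₂ = (3.90 × 32.1)/36.00 = 3.48 kΩ.

V_th = 13.6 V, R_th = 3.48 kΩ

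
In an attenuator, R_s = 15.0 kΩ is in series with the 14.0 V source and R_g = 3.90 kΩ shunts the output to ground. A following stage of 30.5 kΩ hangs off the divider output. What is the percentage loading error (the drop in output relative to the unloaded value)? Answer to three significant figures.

The divider's output (Thévenin) resistance is R_s‖R_g = 3.095 kΩ.
Fractional drop under load = R_th/(R_th + R_L) = 3.095 / (3.095 + 30.5) = 0.09213.
So the output falls by 9.21 %.

9.21 %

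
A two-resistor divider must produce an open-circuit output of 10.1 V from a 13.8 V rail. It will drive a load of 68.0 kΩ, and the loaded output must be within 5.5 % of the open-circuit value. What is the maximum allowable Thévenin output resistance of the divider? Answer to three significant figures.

Loading drop = R_th/(R_th + R_L) ≤ 0.0550, so R_th ≤ R_L · ε/(1−ε) = 68.0 kΩ × 0.0550/0.9450 = 3.96 kΩ.
(Any R1, R2 with R2/(R1+R2) = 0.732 and R1‖R2 ≤ 3.96 kΩ will meet the spec.)

R_th ≤ 3.96 kΩ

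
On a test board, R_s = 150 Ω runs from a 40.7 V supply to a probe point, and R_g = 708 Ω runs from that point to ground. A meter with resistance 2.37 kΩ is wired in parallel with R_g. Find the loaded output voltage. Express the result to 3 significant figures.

V_out ≈ 31.9 V

The load sits in parallel with R_g: R_g‖R_L = (708 × 2370) / (708 + 2370) = 545.1 Ω.
V_out = 40.7 × 545.1 / (150 + 545.1) = 40.7 × 545.1/695.1 = 31.9 V.
(Unloaded it would have been 33.6 V.)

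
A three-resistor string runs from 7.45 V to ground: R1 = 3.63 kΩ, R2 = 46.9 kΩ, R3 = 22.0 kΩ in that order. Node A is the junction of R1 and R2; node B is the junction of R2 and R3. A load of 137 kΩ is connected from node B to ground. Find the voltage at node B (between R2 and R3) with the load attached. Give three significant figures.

V ≈ 2.03 V

At node B, R3 is in parallel with the load: R3‖R_L = 18.96 kΩ.
Below node A the resistance is R2 + (R3‖R_L) = 65.86 kΩ, so V_A = 7.45 × 65.86/69.49 = 7.061 V.
Then V_B = V_A × (R3‖R_L)/(R2 + R3‖R_L) = 7.061 × 18.96/65.86 = 2.03 V.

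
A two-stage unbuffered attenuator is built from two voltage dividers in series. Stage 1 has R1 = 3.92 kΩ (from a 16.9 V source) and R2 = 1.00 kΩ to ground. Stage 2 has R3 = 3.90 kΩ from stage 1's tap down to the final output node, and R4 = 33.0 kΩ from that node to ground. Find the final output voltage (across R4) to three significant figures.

V_out ≈ 3.01 V

Stage 2 presents R3+R4 = 36.90 kΩ as a load on stage 1's tap.
Stage 1's lower leg becomes R2‖(R3+R4) = 0.9736 kΩ, so V_mid = 16.9 × 0.9736/4.894 = 3.362 V.
Stage 2 is itself unloaded: V_out = V_mid × R4/(R3+R4) = 3.362 × 33.0/36.90 = 3.01 V.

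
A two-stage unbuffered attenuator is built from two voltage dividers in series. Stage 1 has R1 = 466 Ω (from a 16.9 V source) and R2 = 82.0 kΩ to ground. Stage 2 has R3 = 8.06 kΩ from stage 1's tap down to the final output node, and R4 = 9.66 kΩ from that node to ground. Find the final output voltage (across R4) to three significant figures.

V_out ≈ 8.93 V

Stage 2 presents R3+R4 = 17720 Ω as a load on stage 1's tap.
Stage 1's lower leg becomes R2‖(R3+R4) = 14570 Ω, so V_mid = 16.9 × 14570/15040 = 16.38 V.
Stage 2 is itself unloaded: V_out = V_mid × R4/(R3+R4) = 16.38 × 9660/17720 = 8.93 V.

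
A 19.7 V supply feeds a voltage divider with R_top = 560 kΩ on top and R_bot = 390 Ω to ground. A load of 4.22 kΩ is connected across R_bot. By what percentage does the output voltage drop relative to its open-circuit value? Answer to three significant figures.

Unloaded V = 19.7 × 390/560400 = 0.013710 V.
Loaded: R_bot‖R_L = 357.0 Ω, giving V = 19.7 × 357.0/560400 = 0.012551 V.
Drop = (0.013710 − 0.012551) / 0.013710 = 8.45 %.

8.45 %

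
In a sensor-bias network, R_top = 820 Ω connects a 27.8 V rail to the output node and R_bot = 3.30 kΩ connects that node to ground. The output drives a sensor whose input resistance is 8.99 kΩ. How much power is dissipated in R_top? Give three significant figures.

Total resistance from the source is R_top + (R_bot‖R_L) = 3234 Ω, so I = 27.8/3234 Ω = 8.596 mA.
P = I²·R_top = (8.596 mA)² × 820 Ω = 60.6 mW.

P ≈ 60.6 mW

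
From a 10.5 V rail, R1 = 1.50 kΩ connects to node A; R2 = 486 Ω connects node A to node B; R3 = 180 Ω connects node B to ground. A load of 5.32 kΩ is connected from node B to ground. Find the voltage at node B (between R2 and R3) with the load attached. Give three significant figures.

V ≈ 0.846 V

At node B, R3 is in parallel with the load: R3‖R_L = 174.1 Ω.
Below node A the resistance is R2 + (R3‖R_L) = 660.1 Ω, so V_A = 10.5 × 660.1/2160 = 3.209 V.
Then V_B = V_A × (R3‖R_L)/(R2 + R3‖R_L) = 3.209 × 174.1/660.1 = 0.846 V.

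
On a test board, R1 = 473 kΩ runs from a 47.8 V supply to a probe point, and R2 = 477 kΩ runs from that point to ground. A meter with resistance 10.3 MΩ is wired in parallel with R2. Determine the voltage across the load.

V_out ≈ 23.5 V

The load sits in parallel with R2: R2‖R_L = (477 × 10300) / (477 + 10300) = 455.9 kΩ.
V_out = 47.8 × 455.9 / (473 + 455.9) = 47.8 × 455.9/928.9 = 23.5 V.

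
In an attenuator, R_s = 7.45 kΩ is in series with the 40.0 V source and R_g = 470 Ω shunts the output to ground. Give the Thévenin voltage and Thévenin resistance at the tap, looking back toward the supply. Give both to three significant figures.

V_th = 2.37 V, R_th = 442 Ω

V_th is the open-circuit tap voltage: 40.0 × 470/(7450 + 470) = 2.37 V.
With the supply zeroed, R_s and R_g appear in parallel from the tap: R_th = R_s‖R_g = (7450 × 470)/7920 = 442 Ω.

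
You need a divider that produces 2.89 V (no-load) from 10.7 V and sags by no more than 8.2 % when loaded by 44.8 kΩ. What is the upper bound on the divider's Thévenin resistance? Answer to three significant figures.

Loading drop = R_th/(R_th + R_L) ≤ 0.0820, so R_th ≤ R_L · ε/(1−ε) = 44.8 kΩ × 0.0820/0.9180 = 4.00 kΩ.
(Any R1, R2 with R2/(R1+R2) = 0.270 and R1‖R2 ≤ 4.00 kΩ will meet the spec.)

R_th ≤ 4.00 kΩ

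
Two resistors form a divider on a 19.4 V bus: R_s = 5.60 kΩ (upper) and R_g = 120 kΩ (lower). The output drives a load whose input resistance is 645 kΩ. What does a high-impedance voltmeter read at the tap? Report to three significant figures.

The load sits in parallel with R_g: R_g‖R_L = (120 × 645) / (120 + 645) = 101.2 kΩ.
V_out = 19.4 × 101.2 / (5.60 + 101.2) = 19.4 × 101.2/106.8 = 18.4 V.
(Unloaded it would have been 18.5 V.)

V_out ≈ 18.4 V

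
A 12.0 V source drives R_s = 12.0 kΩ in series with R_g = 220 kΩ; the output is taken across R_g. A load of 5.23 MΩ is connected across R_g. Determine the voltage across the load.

The load sits in parallel with R_g: R_g‖R_L = (220 × 5230) / (220 + 5230) = 211.1 kΩ.
V_out = 12.0 × 211.1 / (12.0 + 211.1) = 12.0 × 211.1/223.1 = 11.4 V.
(Unloaded it would have been 11.4 V.)

V_out ≈ 11.4 V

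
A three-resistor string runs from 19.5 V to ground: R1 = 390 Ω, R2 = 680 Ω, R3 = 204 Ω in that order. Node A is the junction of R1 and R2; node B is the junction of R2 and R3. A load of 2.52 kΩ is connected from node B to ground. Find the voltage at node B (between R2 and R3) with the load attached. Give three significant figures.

At node B, R3 is in parallel with the load: R3‖R_L = 188.7 Ω.
Below node A the resistance is R2 + (R3‖R_L) = 868.7 Ω, so V_A = 19.5 × 868.7/1259 = 13.46 V.
Then V_B = V_A × (R3‖R_L)/(R2 + R3‖R_L) = 13.46 × 188.7/868.7 = 2.92 V.

V ≈ 2.92 V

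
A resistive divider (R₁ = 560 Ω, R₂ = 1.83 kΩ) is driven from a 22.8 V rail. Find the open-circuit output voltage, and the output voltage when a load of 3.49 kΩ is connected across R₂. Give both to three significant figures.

Unloaded: 17.5 V; loaded: 15.5 V

Open-circuit: V = 22.8 × 1830/(560 + 1830) = 17.5 V.
With the load, R₂ becomes R₂‖R_L = 1201 Ω, so V = 22.8 × 1201/1761 = 15.5 V.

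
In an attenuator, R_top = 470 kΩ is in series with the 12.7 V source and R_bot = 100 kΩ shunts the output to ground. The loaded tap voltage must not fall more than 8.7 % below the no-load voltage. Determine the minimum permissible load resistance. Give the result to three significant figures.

Output resistance R_th = R_top‖R_bot = (470 × 100)/570.0 = 82.46 kΩ.
The fractional drop is R_th/(R_th + R_L); requiring this ≤ 0.0870 gives R_L ≥ R_th(1/0.0870 − 1) = 82.46 × 10.49 = 865 kΩ.

R_L(min) ≈ 865 kΩ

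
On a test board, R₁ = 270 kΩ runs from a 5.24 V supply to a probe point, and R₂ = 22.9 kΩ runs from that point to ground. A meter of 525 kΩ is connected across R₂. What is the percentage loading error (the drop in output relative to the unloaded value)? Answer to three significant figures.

3.87 %

The divider's output (Thévenin) resistance is R₁‖R₂ = 21.11 kΩ.
Fractional drop under load = R_th/(R_th + R_L) = 21.11 / (21.11 + 525) = 0.03865.
So the output falls by 3.87 %.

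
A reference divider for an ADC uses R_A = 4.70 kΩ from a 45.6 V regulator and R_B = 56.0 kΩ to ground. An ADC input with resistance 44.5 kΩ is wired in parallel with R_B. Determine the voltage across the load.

The load sits in parallel with R_B: R_B‖R_L = (56.0 × 44.5) / (56.0 + 44.5) = 24.80 kΩ.
V_out = 45.6 × 24.80 / (4.70 + 24.80) = 45.6 × 24.80/29.50 = 38.3 V.

V_out ≈ 38.3 V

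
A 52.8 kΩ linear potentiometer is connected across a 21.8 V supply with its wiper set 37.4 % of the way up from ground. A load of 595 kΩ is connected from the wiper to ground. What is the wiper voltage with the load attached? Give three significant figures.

V ≈ 7.99 V

The wiper splits the pot into (1−α)R = 33.05 kΩ above and αR = 19.75 kΩ below.
Lower section ‖ load = 19.11 kΩ.
V_wiper = 21.8 × 19.11/(33.05 + 19.11) = 7.99 V.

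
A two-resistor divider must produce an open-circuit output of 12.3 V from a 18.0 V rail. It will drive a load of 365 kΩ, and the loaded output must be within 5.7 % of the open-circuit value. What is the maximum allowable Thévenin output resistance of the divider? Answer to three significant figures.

Loading drop = R_th/(R_th + R_L) ≤ 0.0570, so R_th ≤ R_L · ε/(1−ε) = 365 kΩ × 0.0570/0.9430 = 22.1 kΩ.

R_th ≤ 22.1 kΩ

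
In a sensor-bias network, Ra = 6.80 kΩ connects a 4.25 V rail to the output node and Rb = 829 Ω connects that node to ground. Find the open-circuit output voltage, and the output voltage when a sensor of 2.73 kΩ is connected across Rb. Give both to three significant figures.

Open-circuit: V = 4.25 × 829/(6800 + 829) = 0.462 V.
With the load, Rb becomes Rb‖R_L = 635.9 Ω, so V = 4.25 × 635.9/7436 = 0.363 V.

Unloaded: 0.462 V; loaded: 0.363 V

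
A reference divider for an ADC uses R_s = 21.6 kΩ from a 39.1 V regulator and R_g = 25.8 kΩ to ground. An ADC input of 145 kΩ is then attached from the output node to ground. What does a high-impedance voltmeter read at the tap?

V_out ≈ 19.7 V

The load sits in parallel with R_g: R_g‖R_L = (25.8 × 145) / (25.8 + 145) = 21.90 kΩ.
V_out = 39.1 × 21.90 / (21.6 + 21.90) = 39.1 × 21.90/43.50 = 19.7 V.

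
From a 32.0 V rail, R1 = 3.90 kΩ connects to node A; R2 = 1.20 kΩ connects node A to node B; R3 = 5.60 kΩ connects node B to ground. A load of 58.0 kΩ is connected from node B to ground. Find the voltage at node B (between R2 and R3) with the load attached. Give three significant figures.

At node B, R3 is in parallel with the load: R3‖R_L = 5.107 kΩ.
Below node A the resistance is R2 + (R3‖R_L) = 6.307 kΩ, so V_A = 32.0 × 6.307/10.21 = 19.77 V.
Then V_B = V_A × (R3‖R_L)/(R2 + R3‖R_L) = 19.77 × 5.107/6.307 = 16.0 V.

V ≈ 16.0 V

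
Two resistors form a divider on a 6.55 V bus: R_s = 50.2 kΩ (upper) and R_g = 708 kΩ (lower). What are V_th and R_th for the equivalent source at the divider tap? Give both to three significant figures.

V_th is the open-circuit tap voltage: 6.55 × 708/(50.2 + 708) = 6.12 V.
With the supply zeroed, R_s and R_g appear in parallel from the tap: R_th = R_s‖R_g = (50.2 × 708)/758.2 = 46.9 kΩ.

V_th = 6.12 V, R_th = 46.9 kΩ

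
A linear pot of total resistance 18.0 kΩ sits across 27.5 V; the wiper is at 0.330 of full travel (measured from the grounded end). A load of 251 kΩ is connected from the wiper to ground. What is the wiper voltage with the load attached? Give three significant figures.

The wiper splits the pot into (1−α)R = 12.06 kΩ above and αR = 5.940 kΩ below.
Lower section ‖ load = 5.803 kΩ.
V_wiper = 27.5 × 5.803/(12.06 + 5.803) = 8.93 V.

V ≈ 8.93 V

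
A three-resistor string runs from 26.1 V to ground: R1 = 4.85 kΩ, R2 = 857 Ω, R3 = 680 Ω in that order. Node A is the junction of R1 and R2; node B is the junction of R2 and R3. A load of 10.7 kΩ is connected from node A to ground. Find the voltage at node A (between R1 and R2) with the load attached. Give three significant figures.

Below node A the series string R2+R3 = 1537 Ω sits in parallel with the 10700 Ω load: 1344 Ω.
V_A = 26.1 × 1344/(4850 + 1344) = 5.66 V.

V ≈ 5.66 V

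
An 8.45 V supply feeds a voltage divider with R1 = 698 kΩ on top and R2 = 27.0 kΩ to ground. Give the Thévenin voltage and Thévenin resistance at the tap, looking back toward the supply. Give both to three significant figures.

V_th = 0.315 V, R_th = 26.0 kΩ

V_th is the open-circuit tap voltage: 8.45 × 27.0/(698 + 27.0) = 0.315 V.
With the supply zeroed, R1 and R2 appear in parallel from the tap: R_th = R1‖R2 = (698 × 27.0)/725.0 = 26.0 kΩ.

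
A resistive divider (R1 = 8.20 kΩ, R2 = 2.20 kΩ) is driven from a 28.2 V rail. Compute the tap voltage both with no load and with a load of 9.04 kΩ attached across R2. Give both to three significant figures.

Open-circuit: V = 28.2 × 2.20/(8.20 + 2.20) = 5.97 V.
With the load, R2 becomes R2‖R_L = 1.769 kΩ, so V = 28.2 × 1.769/9.969 = 5.01 V.

Unloaded: 5.97 V; loaded: 5.01 V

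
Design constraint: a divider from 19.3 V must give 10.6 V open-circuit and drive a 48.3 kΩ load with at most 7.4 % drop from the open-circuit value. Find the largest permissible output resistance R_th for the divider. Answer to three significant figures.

R_th ≤ 3.86 kΩ

Loading drop = R_th/(R_th + R_L) ≤ 0.0740, so R_th ≤ R_L · ε/(1−ε) = 48.3 kΩ × 0.0740/0.9260 = 3.86 kΩ.
(Any R1, R2 with R2/(R1+R2) = 0.549 and R1‖R2 ≤ 3.86 kΩ will meet the spec.)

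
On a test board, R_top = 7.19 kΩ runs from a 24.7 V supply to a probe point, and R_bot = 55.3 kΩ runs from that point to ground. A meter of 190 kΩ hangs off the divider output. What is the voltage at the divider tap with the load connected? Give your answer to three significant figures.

V_out ≈ 21.1 V

The load sits in parallel with R_bot: R_bot‖R_L = (55.3 × 190) / (55.3 + 190) = 42.83 kΩ.
V_out = 24.7 × 42.83 / (7.19 + 42.83) = 24.7 × 42.83/50.02 = 21.1 V.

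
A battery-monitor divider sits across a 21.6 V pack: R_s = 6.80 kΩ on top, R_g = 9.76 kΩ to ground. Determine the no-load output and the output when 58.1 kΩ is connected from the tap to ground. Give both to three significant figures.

Unloaded: 12.7 V; loaded: 11.9 V

Open-circuit: V = 21.6 × 9.76/(6.80 + 9.76) = 12.7 V.
With the load, R_g becomes R_g‖R_L = 8.356 kΩ, so V = 21.6 × 8.356/15.16 = 11.9 V.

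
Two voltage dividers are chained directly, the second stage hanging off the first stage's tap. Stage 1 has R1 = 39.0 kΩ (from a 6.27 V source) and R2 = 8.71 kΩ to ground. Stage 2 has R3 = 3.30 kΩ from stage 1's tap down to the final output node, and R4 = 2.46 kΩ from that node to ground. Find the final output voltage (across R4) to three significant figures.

Stage 2 presents R3+R4 = 5.760 kΩ as a load on stage 1's tap.
Stage 1's lower leg becomes R2‖(R3+R4) = 3.467 kΩ, so V_mid = 6.27 × 3.467/42.47 = 0.5119 V.
Stage 2 is itself unloaded: V_out = V_mid × R4/(R3+R4) = 0.5119 × 2.46/5.760 = 0.219 V.

V_out ≈ 0.219 V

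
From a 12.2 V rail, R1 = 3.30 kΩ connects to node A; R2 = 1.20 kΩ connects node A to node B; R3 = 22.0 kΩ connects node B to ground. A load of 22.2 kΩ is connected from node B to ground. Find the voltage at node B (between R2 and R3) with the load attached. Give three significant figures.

V ≈ 8.67 V

At node B, R3 is in parallel with the load: R3‖R_L = 11.05 kΩ.
Below node A the resistance is R2 + (R3‖R_L) = 12.25 kΩ, so V_A = 12.2 × 12.25/15.55 = 9.611 V.
Then V_B = V_A × (R3‖R_L)/(R2 + R3‖R_L) = 9.611 × 11.05/12.25 = 8.67 V.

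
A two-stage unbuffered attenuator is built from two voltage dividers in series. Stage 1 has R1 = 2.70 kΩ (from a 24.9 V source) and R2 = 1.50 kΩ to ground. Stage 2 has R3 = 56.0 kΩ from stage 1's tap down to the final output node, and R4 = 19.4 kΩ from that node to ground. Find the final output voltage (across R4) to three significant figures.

Stage 2 presents R3+R4 = 75.40 kΩ as a load on stage 1's tap.
Stage 1's lower leg becomes R2‖(R3+R4) = 1.471 kΩ, so V_mid = 24.9 × 1.471/4.171 = 8.781 V.
Stage 2 is itself unloaded: V_out = V_mid × R4/(R3+R4) = 8.781 × 19.4/75.40 = 2.26 V.

V_out ≈ 2.26 V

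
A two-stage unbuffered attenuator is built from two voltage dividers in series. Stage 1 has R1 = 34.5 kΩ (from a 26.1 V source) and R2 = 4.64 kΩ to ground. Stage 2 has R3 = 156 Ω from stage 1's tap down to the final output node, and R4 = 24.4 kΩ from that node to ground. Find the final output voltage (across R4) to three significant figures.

V_out ≈ 2.64 V

Stage 2 presents R3+R4 = 24560 Ω as a load on stage 1's tap.
Stage 1's lower leg becomes R2‖(R3+R4) = 3903 Ω, so V_mid = 26.1 × 3903/38400 = 2.652 V.
Stage 2 is itself unloaded: V_out = V_mid × R4/(R3+R4) = 2.652 × 24400/24560 = 2.64 V.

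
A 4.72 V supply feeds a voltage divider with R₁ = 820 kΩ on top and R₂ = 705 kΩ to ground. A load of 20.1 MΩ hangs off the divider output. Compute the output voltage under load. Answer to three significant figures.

The load sits in parallel with R₂: R₂‖R_L = (705 × 20100) / (705 + 20100) = 681.1 kΩ.
V_out = 4.72 × 681.1 / (820 + 681.1) = 4.72 × 681.1/1501 = 2.14 V.
(Unloaded it would have been 2.18 V.)

V_out ≈ 2.14 V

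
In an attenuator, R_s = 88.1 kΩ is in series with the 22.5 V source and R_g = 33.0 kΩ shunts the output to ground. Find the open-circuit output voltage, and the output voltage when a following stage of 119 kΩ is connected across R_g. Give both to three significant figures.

Open-circuit: V = 22.5 × 33.0/(88.1 + 33.0) = 6.13 V.
With the load, R_g becomes R_g‖R_L = 25.84 kΩ, so V = 22.5 × 25.84/113.9 = 5.10 V.

Unloaded: 6.13 V; loaded: 5.10 V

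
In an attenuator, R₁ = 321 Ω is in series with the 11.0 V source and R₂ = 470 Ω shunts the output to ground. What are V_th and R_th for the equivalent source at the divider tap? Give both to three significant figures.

V_th is the open-circuit tap voltage: 11.0 × 470/(321 + 470) = 6.54 V.
With the supply zeroed, R₁ and R₂ appear in parallel from the tap: R_th = R₁‖R₂ = (321 × 470)/791.0 = 191 Ω.

V_th = 6.54 V, R_th = 191 Ω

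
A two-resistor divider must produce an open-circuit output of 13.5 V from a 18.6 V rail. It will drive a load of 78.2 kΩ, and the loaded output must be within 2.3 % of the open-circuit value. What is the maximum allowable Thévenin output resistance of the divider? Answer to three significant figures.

Loading drop = R_th/(R_th + R_L) ≤ 0.0230, so R_th ≤ R_L · ε/(1−ε) = 78.2 kΩ × 0.0230/0.9770 = 1.84 kΩ.
(Any R1, R2 with R2/(R1+R2) = 0.726 and R1‖R2 ≤ 1.84 kΩ will meet the spec.)

R_th ≤ 1.84 kΩ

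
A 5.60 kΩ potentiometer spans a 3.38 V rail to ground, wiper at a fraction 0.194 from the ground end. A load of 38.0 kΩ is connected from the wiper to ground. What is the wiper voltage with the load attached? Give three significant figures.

The wiper splits the pot into (1−α)R = 4.514 kΩ above and αR = 1.086 kΩ below.
Lower section ‖ load = 1.056 kΩ.
V_wiper = 3.38 × 1.056/(4.514 + 1.056) = 0.641 V.

V ≈ 0.641 V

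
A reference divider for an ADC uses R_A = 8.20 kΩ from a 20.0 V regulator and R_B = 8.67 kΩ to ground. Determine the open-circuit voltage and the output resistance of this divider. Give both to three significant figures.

V_th is the open-circuit tap voltage: 20.0 × 8.67/(8.20 + 8.67) = 10.3 V.
With the supply zeroed, R_A and R_B appear in parallel from the tap: R_th = R_A‖R_B = (8.20 × 8.67)/16.87 = 4.21 kΩ.

V_th = 10.3 V, R_th = 4.21 kΩ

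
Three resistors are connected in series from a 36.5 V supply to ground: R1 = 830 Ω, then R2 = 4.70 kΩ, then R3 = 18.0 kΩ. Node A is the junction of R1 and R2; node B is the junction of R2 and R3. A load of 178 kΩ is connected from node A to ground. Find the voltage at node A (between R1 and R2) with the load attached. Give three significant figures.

V ≈ 35.1 V

Below node A the series string R2+R3 = 22700 Ω sits in parallel with the 178000 Ω load: 20130 Ω.
V_A = 36.5 × 20130/(830 + 20130) = 35.1 V.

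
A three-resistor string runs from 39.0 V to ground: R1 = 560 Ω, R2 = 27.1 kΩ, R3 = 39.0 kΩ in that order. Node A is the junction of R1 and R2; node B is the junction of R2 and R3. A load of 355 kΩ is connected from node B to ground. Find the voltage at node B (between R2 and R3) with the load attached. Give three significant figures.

V ≈ 21.8 V

At node B, R3 is in parallel with the load: R3‖R_L = 35140 Ω.
Below node A the resistance is R2 + (R3‖R_L) = 62240 Ω, so V_A = 39.0 × 62240/62800 = 38.65 V.
Then V_B = V_A × (R3‖R_L)/(R2 + R3‖R_L) = 38.65 × 35140/62240 = 21.8 V.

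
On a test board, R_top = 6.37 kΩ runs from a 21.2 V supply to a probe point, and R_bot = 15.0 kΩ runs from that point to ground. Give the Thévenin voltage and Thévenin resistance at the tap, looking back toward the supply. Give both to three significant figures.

V_th = 14.9 V, R_th = 4.47 kΩ

V_th is the open-circuit tap voltage: 21.2 × 15.0/(6.37 + 15.0) = 14.9 V.
With the supply zeroed, R_top and R_bot appear in parallel from the tap: R_th = R_top‖R_bot = (6.37 × 15.0)/21.37 = 4.47 kΩ.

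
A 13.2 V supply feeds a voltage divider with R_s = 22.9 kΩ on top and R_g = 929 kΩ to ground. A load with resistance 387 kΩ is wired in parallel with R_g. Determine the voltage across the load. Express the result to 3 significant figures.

The load sits in parallel with R_g: R_g‖R_L = (929 × 387) / (929 + 387) = 273.2 kΩ.
V_out = 13.2 × 273.2 / (22.9 + 273.2) = 13.2 × 273.2/296.1 = 12.2 V.

V_out ≈ 12.2 V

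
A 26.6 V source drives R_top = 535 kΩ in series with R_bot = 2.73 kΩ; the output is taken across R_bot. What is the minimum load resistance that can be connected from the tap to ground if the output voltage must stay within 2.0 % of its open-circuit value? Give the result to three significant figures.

R_L(min) ≈ 133 kΩ

Output resistance R_th = R_top‖R_bot = (535 × 2.73)/537.7 = 2.716 kΩ.
The fractional drop is R_th/(R_th + R_L); requiring this ≤ 0.0200 gives R_L ≥ R_th(1/0.0200 − 1) = 2.716 × 49.00 = 133 kΩ.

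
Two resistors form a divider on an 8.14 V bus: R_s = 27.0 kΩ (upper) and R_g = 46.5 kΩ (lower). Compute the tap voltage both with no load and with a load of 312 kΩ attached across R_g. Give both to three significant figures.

Unloaded: 5.15 V; loaded: 4.88 V

Open-circuit: V = 8.14 × 46.5/(27.0 + 46.5) = 5.15 V.
With the load, R_g becomes R_g‖R_L = 40.47 kΩ, so V = 8.14 × 40.47/67.47 = 4.88 V.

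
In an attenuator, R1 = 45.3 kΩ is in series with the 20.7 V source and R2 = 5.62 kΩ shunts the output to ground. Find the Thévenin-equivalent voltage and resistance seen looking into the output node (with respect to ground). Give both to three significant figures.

V_th is the open-circuit tap voltage: 20.7 × 5.62/(45.3 + 5.62) = 2.28 V.
With the supply zeroed, R1 and R2 appear in parallel from the tap: R_th = R1‖R2 = (45.3 × 5.62)/50.92 = 5.00 kΩ.

V_th = 2.28 V, R_th = 5.00 kΩ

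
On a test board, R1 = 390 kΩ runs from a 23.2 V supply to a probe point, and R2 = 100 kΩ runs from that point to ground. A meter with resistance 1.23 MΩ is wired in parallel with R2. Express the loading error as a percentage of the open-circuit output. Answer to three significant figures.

6.08 %

The divider's output (Thévenin) resistance is R1‖R2 = 79.59 kΩ.
Fractional drop under load = R_th/(R_th + R_L) = 79.59 / (79.59 + 1230) = 0.06078.
So the output falls by 6.08 %.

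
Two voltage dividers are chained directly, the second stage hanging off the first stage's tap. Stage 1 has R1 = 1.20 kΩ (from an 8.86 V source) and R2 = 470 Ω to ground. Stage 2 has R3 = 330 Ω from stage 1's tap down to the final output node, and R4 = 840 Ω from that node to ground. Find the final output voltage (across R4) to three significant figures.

Stage 2 presents R3+R4 = 1170 Ω as a load on stage 1's tap.
Stage 1's lower leg becomes R2‖(R3+R4) = 335.3 Ω, so V_mid = 8.86 × 335.3/1535 = 1.935 V.
Stage 2 is itself unloaded: V_out = V_mid × R4/(R3+R4) = 1.935 × 840/1170 = 1.39 V.

V_out ≈ 1.39 V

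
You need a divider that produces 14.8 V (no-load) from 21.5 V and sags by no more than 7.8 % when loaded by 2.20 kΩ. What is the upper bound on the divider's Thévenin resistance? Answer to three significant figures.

Loading drop = R_th/(R_th + R_L) ≤ 0.0780, so R_th ≤ R_L · ε/(1−ε) = 2.20 kΩ × 0.0780/0.9220 = 186 Ω.
(Any R1, R2 with R2/(R1+R2) = 0.688 and R1‖R2 ≤ 186 Ω will meet the spec.)

R_th ≤ 186 Ω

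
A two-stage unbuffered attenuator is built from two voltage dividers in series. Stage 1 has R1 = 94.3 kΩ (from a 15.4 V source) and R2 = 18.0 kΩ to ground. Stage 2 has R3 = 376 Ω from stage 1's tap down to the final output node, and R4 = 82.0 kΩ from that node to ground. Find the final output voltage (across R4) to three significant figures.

V_out ≈ 2.08 V

Stage 2 presents R3+R4 = 82380 Ω as a load on stage 1's tap.
Stage 1's lower leg becomes R2‖(R3+R4) = 14770 Ω, so V_mid = 15.4 × 14770/109100 = 2.086 V.
Stage 2 is itself unloaded: V_out = V_mid × R4/(R3+R4) = 2.086 × 82000/82380 = 2.08 V.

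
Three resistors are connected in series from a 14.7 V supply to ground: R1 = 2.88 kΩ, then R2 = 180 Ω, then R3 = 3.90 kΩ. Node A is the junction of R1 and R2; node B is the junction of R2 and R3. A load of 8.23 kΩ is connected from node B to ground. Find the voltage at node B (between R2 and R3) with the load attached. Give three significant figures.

V ≈ 6.82 V

At node B, R3 is in parallel with the load: R3‖R_L = 2646 Ω.
Below node A the resistance is R2 + (R3‖R_L) = 2826 Ω, so V_A = 14.7 × 2826/5706 = 7.281 V.
Then V_B = V_A × (R3‖R_L)/(R2 + R3‖R_L) = 7.281 × 2646/2826 = 6.82 V.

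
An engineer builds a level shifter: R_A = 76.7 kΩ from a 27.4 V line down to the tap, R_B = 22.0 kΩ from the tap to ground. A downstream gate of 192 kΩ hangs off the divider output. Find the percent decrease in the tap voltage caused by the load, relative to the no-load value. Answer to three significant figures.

The divider's output (Thévenin) resistance is R_A‖R_B = 17.10 kΩ.
Fractional drop under load = R_th/(R_th + R_L) = 17.10 / (17.10 + 192) = 0.08176.
So the output falls by 8.18 %.

8.18 %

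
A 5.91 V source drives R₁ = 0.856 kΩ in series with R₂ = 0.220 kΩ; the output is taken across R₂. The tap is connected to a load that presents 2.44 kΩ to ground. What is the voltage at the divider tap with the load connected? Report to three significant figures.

V_out ≈ 1.13 V

The load sits in parallel with R₂: R₂‖R_L = (220 × 2440) / (220 + 2440) = 201.8 Ω.
V_out = 5.91 × 201.8 / (856 + 201.8) = 5.91 × 201.8/1058 = 1.13 V.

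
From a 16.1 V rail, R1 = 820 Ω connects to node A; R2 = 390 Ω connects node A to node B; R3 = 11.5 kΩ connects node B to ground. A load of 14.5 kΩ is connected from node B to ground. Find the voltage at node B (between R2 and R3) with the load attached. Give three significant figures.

V ≈ 13.5 V

At node B, R3 is in parallel with the load: R3‖R_L = 6413 Ω.
Below node A the resistance is R2 + (R3‖R_L) = 6803 Ω, so V_A = 16.1 × 6803/7623 = 14.37 V.
Then V_B = V_A × (R3‖R_L)/(R2 + R3‖R_L) = 14.37 × 6413/6803 = 13.5 V.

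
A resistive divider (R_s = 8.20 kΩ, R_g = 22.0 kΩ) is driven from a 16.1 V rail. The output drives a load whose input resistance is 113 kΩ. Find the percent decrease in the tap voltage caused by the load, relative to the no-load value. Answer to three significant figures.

The divider's output (Thévenin) resistance is R_s‖R_g = 5.974 kΩ.
Fractional drop under load = R_th/(R_th + R_L) = 5.974 / (5.974 + 113) = 0.05021.
So the output falls by 5.02 %.

5.02 %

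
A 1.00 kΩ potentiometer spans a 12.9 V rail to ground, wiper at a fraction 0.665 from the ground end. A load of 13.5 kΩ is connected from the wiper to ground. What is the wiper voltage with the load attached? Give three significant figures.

V ≈ 8.44 V

The wiper splits the pot into (1−α)R = 335.0 Ω above and αR = 665.0 Ω below.
Lower section ‖ load = 633.8 Ω.
V_wiper = 12.9 × 633.8/(335.0 + 633.8) = 8.44 V.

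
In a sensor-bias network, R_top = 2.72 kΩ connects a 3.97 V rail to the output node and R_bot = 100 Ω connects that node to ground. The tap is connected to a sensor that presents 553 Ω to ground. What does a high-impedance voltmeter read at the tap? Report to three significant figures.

V_out ≈ 0.120 V

The load sits in parallel with R_bot: R_bot‖R_L = (100 × 553) / (100 + 553) = 84.69 Ω.
V_out = 3.97 × 84.69 / (2720 + 84.69) = 3.97 × 84.69/2805 = 0.120 V.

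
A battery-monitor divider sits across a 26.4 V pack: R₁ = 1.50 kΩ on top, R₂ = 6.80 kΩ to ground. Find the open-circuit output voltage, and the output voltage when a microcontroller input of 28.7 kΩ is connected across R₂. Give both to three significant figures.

Unloaded: 21.6 V; loaded: 20.7 V

Open-circuit: V = 26.4 × 6.80/(1.50 + 6.80) = 21.6 V.
With the load, R₂ becomes R₂‖R_L = 5.497 kΩ, so V = 26.4 × 5.497/6.997 = 20.7 V.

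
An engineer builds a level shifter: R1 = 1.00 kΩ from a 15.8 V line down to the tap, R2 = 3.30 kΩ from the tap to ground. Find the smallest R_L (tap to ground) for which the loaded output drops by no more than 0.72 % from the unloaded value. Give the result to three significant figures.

R_L(min) ≈ 106 kΩ

Output resistance R_th = R1‖R2 = (1000 × 3300)/4300 = 767.4 Ω.
The fractional drop is R_th/(R_th + R_L); requiring this ≤ 0.00720 gives R_L ≥ R_th(1/0.00720 − 1) = 767.4 × 137.9 = 106 kΩ.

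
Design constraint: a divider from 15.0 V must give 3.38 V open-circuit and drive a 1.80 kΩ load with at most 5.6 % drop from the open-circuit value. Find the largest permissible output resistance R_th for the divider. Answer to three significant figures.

R_th ≤ 107 Ω

Loading drop = R_th/(R_th + R_L) ≤ 0.0560, so R_th ≤ R_L · ε/(1−ε) = 1.80 kΩ × 0.0560/0.9440 = 107 Ω.
(Any R1, R2 with R2/(R1+R2) = 0.225 and R1‖R2 ≤ 107 Ω will meet the spec.)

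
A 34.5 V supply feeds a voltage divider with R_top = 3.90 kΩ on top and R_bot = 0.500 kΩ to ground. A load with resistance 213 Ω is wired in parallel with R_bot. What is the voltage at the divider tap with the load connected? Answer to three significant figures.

V_out ≈ 1.27 V

The load sits in parallel with R_bot: R_bot‖R_L = (500 × 213) / (500 + 213) = 149.4 Ω.
V_out = 34.5 × 149.4 / (3900 + 149.4) = 34.5 × 149.4/4049 = 1.27 V.
(Unloaded it would have been 3.92 V.)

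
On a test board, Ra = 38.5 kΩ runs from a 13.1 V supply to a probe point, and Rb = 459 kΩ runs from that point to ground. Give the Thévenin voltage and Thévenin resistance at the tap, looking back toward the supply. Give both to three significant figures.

V_th = 12.1 V, R_th = 35.5 kΩ

V_th is the open-circuit tap voltage: 13.1 × 459/(38.5 + 459) = 12.1 V.
With the supply zeroed, Ra and Rb appear in parallel from the tap: R_th = Ra‖Rb = (38.5 × 459)/497.5 = 35.5 kΩ.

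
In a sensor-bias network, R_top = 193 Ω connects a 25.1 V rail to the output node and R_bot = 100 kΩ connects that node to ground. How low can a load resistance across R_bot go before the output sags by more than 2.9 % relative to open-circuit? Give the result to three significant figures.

R_L(min) ≈ 6.45 kΩ

Output resistance R_th = R_top‖R_bot = (193 × 100000)/100200 = 192.6 Ω.
The fractional drop is R_th/(R_th + R_L); requiring this ≤ 0.0290 gives R_L ≥ R_th(1/0.0290 − 1) = 192.6 × 33.48 = 6.45 kΩ.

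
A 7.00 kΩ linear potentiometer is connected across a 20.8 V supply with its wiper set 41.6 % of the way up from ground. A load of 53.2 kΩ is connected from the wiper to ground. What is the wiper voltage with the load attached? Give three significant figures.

V ≈ 8.38 V

The wiper splits the pot into (1−α)R = 4.088 kΩ above and αR = 2.912 kΩ below.
Lower section ‖ load = 2.761 kΩ.
V_wiper = 20.8 × 2.761/(4.088 + 2.761) = 8.38 V.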